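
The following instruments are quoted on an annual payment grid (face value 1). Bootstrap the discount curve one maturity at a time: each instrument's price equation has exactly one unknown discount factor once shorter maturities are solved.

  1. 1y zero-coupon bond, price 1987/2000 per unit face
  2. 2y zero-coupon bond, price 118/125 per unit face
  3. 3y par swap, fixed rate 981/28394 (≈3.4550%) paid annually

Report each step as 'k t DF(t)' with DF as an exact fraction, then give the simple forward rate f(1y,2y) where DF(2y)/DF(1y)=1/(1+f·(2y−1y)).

1 1 1987/2000
2 2 118/125
3 3 9019/10000
f(1y,2y) = ((1987/2000)/(118/125) − 1)/(1) = 99/1888 ≈ 5.2436%

step 1 [1y] zero: DF = P = 1987/2000 ≈ 0.993500
step 2 [2y] zero: DF = P = 118/125 ≈ 0.944000
step 3 [3y] swap r/1=981/28394: DF=(1 − 981/28394·(0.993500+0.944000))/(1+981/28394) = 9019/10000 ≈ 0.901900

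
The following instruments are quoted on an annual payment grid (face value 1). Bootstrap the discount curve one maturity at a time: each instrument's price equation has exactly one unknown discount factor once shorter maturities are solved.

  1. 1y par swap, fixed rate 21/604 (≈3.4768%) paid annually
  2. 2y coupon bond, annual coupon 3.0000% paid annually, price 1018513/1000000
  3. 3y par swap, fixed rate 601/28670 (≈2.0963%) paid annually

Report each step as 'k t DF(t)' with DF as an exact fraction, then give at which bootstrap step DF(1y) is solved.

1 1 604/625
2 2 9607/10000
3 3 9399/10000
DF(1y) is solved at step 1

step 1 [1y] swap r/1=21/604: DF=(1 − 21/604·(0))/(1+21/604) = 604/625 ≈ 0.966400
step 2 [2y] bond c/1=3/100: DF=(1018513/1000000 − 3/100·(0.966400))/(1+3/100) = 9607/10000 ≈ 0.960700
step 3 [3y] swap r/1=601/28670: DF=(1 − 601/28670·(0.966400+0.960700))/(1+601/28670) = 9399/10000 ≈ 0.939900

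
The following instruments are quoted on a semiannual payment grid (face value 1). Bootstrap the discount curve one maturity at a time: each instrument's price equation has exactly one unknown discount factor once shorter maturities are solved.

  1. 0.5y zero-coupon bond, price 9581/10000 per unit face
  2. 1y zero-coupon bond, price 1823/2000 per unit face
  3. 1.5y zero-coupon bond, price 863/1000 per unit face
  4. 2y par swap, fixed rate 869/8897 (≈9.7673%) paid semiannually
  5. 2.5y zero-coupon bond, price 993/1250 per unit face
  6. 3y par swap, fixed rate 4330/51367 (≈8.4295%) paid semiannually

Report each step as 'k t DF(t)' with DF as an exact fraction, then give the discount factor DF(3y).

1 1/2 9581/10000
2 1 1823/2000
3 3/2 863/1000
4 2 4131/5000
5 5/2 993/1250
6 3 1567/2000
DF(3y) = 1567/2000 ≈ 0.783500

step 1 [0.5y] zero: DF = P = 9581/10000 ≈ 0.958100
step 2 [1y] zero: DF = P = 1823/2000 ≈ 0.911500
step 3 [1.5y] zero: DF = P = 863/1000 ≈ 0.863000
step 4 [2y] swap r/2=869/17794: DF=(1 − 869/17794·(0.958100+0.911500+0.863000))/(1+869/17794) = 4131/5000 ≈ 0.826200
step 5 [2.5y] zero: DF = P = 993/1250 ≈ 0.794400
step 6 [3y] swap r/2=2165/51367: DF=(1 − 2165/51367·(0.958100+0.911500+0.863000+0.826200+0.794400))/(1+2165/51367) = 1567/2000 ≈ 0.783500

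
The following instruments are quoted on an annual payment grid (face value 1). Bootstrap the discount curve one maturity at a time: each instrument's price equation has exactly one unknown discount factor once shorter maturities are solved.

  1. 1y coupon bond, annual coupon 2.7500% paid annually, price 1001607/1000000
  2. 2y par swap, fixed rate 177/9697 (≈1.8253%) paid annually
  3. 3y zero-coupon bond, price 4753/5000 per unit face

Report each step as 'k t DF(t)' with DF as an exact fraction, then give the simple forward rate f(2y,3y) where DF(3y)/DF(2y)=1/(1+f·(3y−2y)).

1 1 2437/2500
2 2 4823/5000
3 3 4753/5000
f(2y,3y) = ((4823/5000)/(4753/5000) − 1)/(1) = 10/679 ≈ 1.4728%

step 1 [1y] bond c/1=11/400: DF=(1001607/1000000 − 11/400·(0))/(1+11/400) = 2437/2500 ≈ 0.974800
step 2 [2y] swap r/1=177/9697: DF=(1 − 177/9697·(0.974800))/(1+177/9697) = 4823/5000 ≈ 0.964600
step 3 [3y] zero: DF = P = 4753/5000 ≈ 0.950600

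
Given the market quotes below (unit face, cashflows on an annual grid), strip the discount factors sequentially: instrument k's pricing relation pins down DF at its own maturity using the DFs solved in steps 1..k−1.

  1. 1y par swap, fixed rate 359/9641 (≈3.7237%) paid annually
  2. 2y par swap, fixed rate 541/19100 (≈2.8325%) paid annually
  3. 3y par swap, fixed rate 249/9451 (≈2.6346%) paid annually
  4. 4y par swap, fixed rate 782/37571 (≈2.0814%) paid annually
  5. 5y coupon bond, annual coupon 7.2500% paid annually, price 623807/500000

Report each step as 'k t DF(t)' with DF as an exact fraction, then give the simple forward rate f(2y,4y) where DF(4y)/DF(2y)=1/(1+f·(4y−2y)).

step 1 [1y] swap r/1=359/9641: DF=(1 − 359/9641·(0))/(1+359/9641) = 9641/10000 ≈ 0.964100
step 2 [2y] swap r/1=541/19100: DF=(1 − 541/19100·(0.964100))/(1+541/19100) = 9459/10000 ≈ 0.945900
step 3 [3y] swap r/1=249/9451: DF=(1 − 249/9451·(0.964100+0.945900))/(1+249/9451) = 9253/10000 ≈ 0.925300
step 4 [4y] swap r/1=782/37571: DF=(1 − 782/37571·(0.964100+0.945900+0.925300))/(1+782/37571) = 4609/5000 ≈ 0.921800
step 5 [5y] bond c/1=29/400: DF=(623807/500000 − 29/400·(0.964100+0.945900+0.925300+0.921800))/(1+29/400) = 9093/10000 ≈ 0.909300

1 1 9641/10000
2 2 9459/10000
3 3 9253/10000
4 4 4609/5000
5 5 9093/10000
f(2y,4y) = ((9459/10000)/(4609/5000) − 1)/(2) = 241/18436 ≈ 1.3072%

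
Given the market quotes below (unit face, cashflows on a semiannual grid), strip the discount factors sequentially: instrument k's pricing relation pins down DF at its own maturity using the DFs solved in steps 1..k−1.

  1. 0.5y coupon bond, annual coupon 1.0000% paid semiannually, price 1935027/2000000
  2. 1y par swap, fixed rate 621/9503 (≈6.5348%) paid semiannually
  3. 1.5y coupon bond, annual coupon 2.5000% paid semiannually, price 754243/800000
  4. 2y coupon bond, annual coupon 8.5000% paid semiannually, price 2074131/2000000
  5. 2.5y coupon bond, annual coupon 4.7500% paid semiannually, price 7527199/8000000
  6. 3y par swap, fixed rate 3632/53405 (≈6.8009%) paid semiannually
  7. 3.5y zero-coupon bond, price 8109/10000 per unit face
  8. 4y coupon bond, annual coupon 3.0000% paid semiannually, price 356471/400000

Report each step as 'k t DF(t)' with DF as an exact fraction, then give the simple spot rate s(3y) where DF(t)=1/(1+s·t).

step 1 [0.5y] bond c/2=1/200: DF=(1935027/2000000 − 1/200·(0))/(1+1/200) = 9627/10000 ≈ 0.962700
step 2 [1y] swap r/2=621/19006: DF=(1 − 621/19006·(0.962700))/(1+621/19006) = 9379/10000 ≈ 0.937900
step 3 [1.5y] bond c/2=1/80: DF=(754243/800000 − 1/80·(0.962700+0.937900))/(1+1/80) = 9077/10000 ≈ 0.907700
step 4 [2y] bond c/2=17/400: DF=(2074131/2000000 − 17/400·(0.962700+0.937900+0.907700))/(1+17/400) = 8803/10000 ≈ 0.880300
step 5 [2.5y] bond c/2=19/800: DF=(7527199/8000000 − 19/800·(0.962700+0.937900+0.907700+0.880300))/(1+19/800) = 1667/2000 ≈ 0.833500
step 6 [3y] swap r/2=1816/53405: DF=(1 − 1816/53405·(0.962700+0.937900+0.907700+0.880300+0.833500))/(1+1816/53405) = 1023/1250 ≈ 0.818400
step 7 [3.5y] zero: DF = P = 8109/10000 ≈ 0.810900
step 8 [4y] bond c/2=3/200: DF=(356471/400000 − 3/200·(0.962700+0.937900+0.907700+0.880300+0.833500+0.818400+0.810900))/(1+3/200) = 7871/10000 ≈ 0.787100

1 1/2 9627/10000
2 1 9379/10000
3 3/2 9077/10000
4 2 8803/10000
5 5/2 1667/2000
6 3 1023/1250
7 7/2 8109/10000
8 4 7871/10000
s(3y) = (1/(1023/1250) − 1)/(3) = 227/3069 ≈ 7.3965%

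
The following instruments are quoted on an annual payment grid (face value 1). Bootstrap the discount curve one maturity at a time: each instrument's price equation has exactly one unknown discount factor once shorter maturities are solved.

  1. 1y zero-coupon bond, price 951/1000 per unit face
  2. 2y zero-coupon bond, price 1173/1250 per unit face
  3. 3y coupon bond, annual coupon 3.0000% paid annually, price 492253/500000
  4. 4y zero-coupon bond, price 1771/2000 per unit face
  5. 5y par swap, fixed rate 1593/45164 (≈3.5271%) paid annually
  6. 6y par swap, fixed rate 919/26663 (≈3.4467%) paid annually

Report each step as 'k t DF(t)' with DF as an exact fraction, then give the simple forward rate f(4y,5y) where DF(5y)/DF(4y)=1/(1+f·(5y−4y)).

1 1 951/1000
2 2 1173/1250
3 3 563/625
4 4 1771/2000
5 5 8407/10000
6 6 4081/5000
f(4y,5y) = ((1771/2000)/(8407/10000) − 1)/(1) = 64/1201 ≈ 5.3289%

step 1 [1y] zero: DF = P = 951/1000 ≈ 0.951000
step 2 [2y] zero: DF = P = 1173/1250 ≈ 0.938400
step 3 [3y] bond c/1=3/100: DF=(492253/500000 − 3/100·(0.951000+0.938400))/(1+3/100) = 563/625 ≈ 0.900800
step 4 [4y] zero: DF = P = 1771/2000 ≈ 0.885500
step 5 [5y] swap r/1=1593/45164: DF=(1 − 1593/45164·(0.951000+0.938400+0.900800+0.885500))/(1+1593/45164) = 8407/10000 ≈ 0.840700
step 6 [6y] swap r/1=919/26663: DF=(1 − 919/26663·(0.951000+0.938400+0.900800+0.885500+0.840700))/(1+919/26663) = 4081/5000 ≈ 0.816200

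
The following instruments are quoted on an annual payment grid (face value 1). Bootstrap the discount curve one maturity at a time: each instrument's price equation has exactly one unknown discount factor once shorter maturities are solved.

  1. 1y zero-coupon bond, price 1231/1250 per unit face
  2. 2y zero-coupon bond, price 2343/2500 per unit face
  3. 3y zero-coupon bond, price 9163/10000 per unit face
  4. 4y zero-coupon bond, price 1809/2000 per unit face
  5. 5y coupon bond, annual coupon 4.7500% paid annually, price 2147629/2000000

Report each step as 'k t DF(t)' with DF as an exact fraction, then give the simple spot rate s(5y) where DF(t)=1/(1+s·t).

step 1 [1y] zero: DF = P = 1231/1250 ≈ 0.984800
step 2 [2y] zero: DF = P = 2343/2500 ≈ 0.937200
step 3 [3y] zero: DF = P = 9163/10000 ≈ 0.916300
step 4 [4y] zero: DF = P = 1809/2000 ≈ 0.904500
step 5 [5y] bond c/1=19/400: DF=(2147629/2000000 − 19/400·(0.984800+0.937200+0.916300+0.904500))/(1+19/400) = 4277/5000 ≈ 0.855400

1 1 1231/1250
2 2 2343/2500
3 3 9163/10000
4 4 1809/2000
5 5 4277/5000
s(5y) = (1/(4277/5000) − 1)/(5) = 723/21385 ≈ 3.3809%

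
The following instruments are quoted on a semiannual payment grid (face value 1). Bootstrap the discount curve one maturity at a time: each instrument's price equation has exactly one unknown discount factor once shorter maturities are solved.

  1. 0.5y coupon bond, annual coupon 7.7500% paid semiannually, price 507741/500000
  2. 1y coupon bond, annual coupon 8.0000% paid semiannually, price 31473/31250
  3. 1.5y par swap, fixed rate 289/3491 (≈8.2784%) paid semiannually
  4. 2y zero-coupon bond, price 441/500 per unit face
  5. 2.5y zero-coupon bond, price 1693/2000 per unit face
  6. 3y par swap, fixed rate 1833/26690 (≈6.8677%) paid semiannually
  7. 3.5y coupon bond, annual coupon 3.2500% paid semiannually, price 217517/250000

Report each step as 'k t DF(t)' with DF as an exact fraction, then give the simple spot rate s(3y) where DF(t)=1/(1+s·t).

step 1 [0.5y] bond c/2=31/800: DF=(507741/500000 − 31/800·(0))/(1+31/800) = 611/625 ≈ 0.977600
step 2 [1y] bond c/2=1/25: DF=(31473/31250 − 1/25·(0.977600))/(1+1/25) = 2327/2500 ≈ 0.930800
step 3 [1.5y] swap r/2=289/6982: DF=(1 − 289/6982·(0.977600+0.930800))/(1+289/6982) = 2211/2500 ≈ 0.884400
step 4 [2y] zero: DF = P = 441/500 ≈ 0.882000
step 5 [2.5y] zero: DF = P = 1693/2000 ≈ 0.846500
step 6 [3y] swap r/2=1833/53380: DF=(1 − 1833/53380·(0.977600+0.930800+0.884400+0.882000+0.846500))/(1+1833/53380) = 8167/10000 ≈ 0.816700
step 7 [3.5y] bond c/2=13/800: DF=(217517/250000 − 13/800·(0.977600+0.930800+0.884400+0.882000+0.846500+0.816700))/(1+13/800) = 1927/2500 ≈ 0.770800

1 1/2 611/625
2 1 2327/2500
3 3/2 2211/2500
4 2 441/500
5 5/2 1693/2000
6 3 8167/10000
7 7/2 1927/2500
s(3y) = (1/(8167/10000) − 1)/(3) = 611/8167 ≈ 7.4813%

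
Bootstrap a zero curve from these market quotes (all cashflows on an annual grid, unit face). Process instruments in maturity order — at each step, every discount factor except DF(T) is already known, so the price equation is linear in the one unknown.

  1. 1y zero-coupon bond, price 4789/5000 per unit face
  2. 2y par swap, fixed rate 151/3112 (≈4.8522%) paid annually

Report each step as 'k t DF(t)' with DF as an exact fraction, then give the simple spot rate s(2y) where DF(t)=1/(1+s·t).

1 1 4789/5000
2 2 4547/5000
s(2y) = (1/(4547/5000) − 1)/(2) = 453/9094 ≈ 4.9813%

step 1 [1y] zero: DF = P = 4789/5000 ≈ 0.957800
step 2 [2y] swap r/1=151/3112: DF=(1 − 151/3112·(0.957800))/(1+151/3112) = 4547/5000 ≈ 0.909400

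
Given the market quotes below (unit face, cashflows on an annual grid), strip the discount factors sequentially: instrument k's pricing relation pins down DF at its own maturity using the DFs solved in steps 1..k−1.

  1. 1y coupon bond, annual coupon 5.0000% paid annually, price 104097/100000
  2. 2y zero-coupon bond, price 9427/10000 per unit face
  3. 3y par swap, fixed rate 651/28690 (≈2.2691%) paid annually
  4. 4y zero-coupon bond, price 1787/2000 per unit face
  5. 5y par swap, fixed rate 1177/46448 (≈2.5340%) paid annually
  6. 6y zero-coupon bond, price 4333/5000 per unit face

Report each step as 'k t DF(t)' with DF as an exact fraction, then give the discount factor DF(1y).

1 1 4957/5000
2 2 9427/10000
3 3 9349/10000
4 4 1787/2000
5 5 8823/10000
6 6 4333/5000
DF(1y) = 4957/5000 ≈ 0.991400

step 1 [1y] bond c/1=1/20: DF=(104097/100000 − 1/20·(0))/(1+1/20) = 4957/5000 ≈ 0.991400
step 2 [2y] zero: DF = P = 9427/10000 ≈ 0.942700
step 3 [3y] swap r/1=651/28690: DF=(1 − 651/28690·(0.991400+0.942700))/(1+651/28690) = 9349/10000 ≈ 0.934900
step 4 [4y] zero: DF = P = 1787/2000 ≈ 0.893500
step 5 [5y] swap r/1=1177/46448: DF=(1 − 1177/46448·(0.991400+0.942700+0.934900+0.893500))/(1+1177/46448) = 8823/10000 ≈ 0.882300
step 6 [6y] zero: DF = P = 4333/5000 ≈ 0.866600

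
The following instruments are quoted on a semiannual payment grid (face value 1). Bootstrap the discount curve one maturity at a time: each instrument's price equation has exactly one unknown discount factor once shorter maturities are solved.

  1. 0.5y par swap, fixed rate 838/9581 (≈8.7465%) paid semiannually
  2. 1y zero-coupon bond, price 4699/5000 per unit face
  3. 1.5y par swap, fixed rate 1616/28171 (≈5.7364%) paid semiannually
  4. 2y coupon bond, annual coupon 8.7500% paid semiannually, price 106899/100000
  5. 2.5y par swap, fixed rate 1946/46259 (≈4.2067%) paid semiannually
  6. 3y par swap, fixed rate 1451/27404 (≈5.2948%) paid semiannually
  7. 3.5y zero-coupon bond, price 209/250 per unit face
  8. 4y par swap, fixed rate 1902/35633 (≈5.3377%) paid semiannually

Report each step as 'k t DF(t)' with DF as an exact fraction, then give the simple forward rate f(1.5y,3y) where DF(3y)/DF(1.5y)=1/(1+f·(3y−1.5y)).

1 1/2 9581/10000
2 1 4699/5000
3 3/2 1149/1250
4 2 9061/10000
5 5/2 9027/10000
6 3 8549/10000
7 7/2 209/250
8 4 4049/5000
f(1.5y,3y) = ((1149/1250)/(8549/10000) − 1)/(3/2) = 1286/25647 ≈ 5.0142%

step 1 [0.5y] swap r/2=419/9581: DF=(1 − 419/9581·(0))/(1+419/9581) = 9581/10000 ≈ 0.958100
step 2 [1y] zero: DF = P = 4699/5000 ≈ 0.939800
step 3 [1.5y] swap r/2=808/28171: DF=(1 − 808/28171·(0.958100+0.939800))/(1+808/28171) = 1149/1250 ≈ 0.919200
step 4 [2y] bond c/2=7/160: DF=(106899/100000 − 7/160·(0.958100+0.939800+0.919200))/(1+7/160) = 9061/10000 ≈ 0.906100
step 5 [2.5y] swap r/2=973/46259: DF=(1 − 973/46259·(0.958100+0.939800+0.919200+0.906100))/(1+973/46259) = 9027/10000 ≈ 0.902700
step 6 [3y] swap r/2=1451/54808: DF=(1 − 1451/54808·(0.958100+0.939800+0.919200+0.906100+0.902700))/(1+1451/54808) = 8549/10000 ≈ 0.854900
step 7 [3.5y] zero: DF = P = 209/250 ≈ 0.836000
step 8 [4y] swap r/2=951/35633: DF=(1 − 951/35633·(0.958100+0.939800+0.919200+0.906100+0.902700+0.854900+0.836000))/(1+951/35633) = 4049/5000 ≈ 0.809800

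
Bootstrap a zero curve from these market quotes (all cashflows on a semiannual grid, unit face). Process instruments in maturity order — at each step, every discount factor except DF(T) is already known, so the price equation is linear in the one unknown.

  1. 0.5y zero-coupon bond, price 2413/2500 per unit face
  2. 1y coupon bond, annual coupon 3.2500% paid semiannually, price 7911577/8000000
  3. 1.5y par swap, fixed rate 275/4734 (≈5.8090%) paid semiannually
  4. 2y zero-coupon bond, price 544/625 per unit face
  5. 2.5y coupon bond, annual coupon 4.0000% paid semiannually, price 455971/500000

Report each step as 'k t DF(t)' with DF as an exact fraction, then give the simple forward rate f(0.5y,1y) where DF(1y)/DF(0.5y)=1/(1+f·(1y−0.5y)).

step 1 [0.5y] zero: DF = P = 2413/2500 ≈ 0.965200
step 2 [1y] bond c/2=13/800: DF=(7911577/8000000 − 13/800·(0.965200))/(1+13/800) = 9577/10000 ≈ 0.957700
step 3 [1.5y] swap r/2=275/9468: DF=(1 − 275/9468·(0.965200+0.957700))/(1+275/9468) = 367/400 ≈ 0.917500
step 4 [2y] zero: DF = P = 544/625 ≈ 0.870400
step 5 [2.5y] bond c/2=1/50: DF=(455971/500000 − 1/50·(0.965200+0.957700+0.917500+0.870400))/(1+1/50) = 8213/10000 ≈ 0.821300

1 1/2 2413/2500
2 1 9577/10000
3 3/2 367/400
4 2 544/625
5 5/2 8213/10000
f(0.5y,1y) = ((2413/2500)/(9577/10000) − 1)/(1/2) = 150/9577 ≈ 1.5663%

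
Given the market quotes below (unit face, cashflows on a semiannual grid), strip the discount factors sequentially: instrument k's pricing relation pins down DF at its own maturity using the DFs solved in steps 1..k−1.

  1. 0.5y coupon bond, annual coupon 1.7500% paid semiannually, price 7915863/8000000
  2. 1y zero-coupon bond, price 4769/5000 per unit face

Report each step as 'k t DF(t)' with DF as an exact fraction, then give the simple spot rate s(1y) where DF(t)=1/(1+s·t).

1 1/2 9809/10000
2 1 4769/5000
s(1y) = (1/(4769/5000) − 1)/(1) = 231/4769 ≈ 4.8438%

step 1 [0.5y] bond c/2=7/800: DF=(7915863/8000000 − 7/800·(0))/(1+7/800) = 9809/10000 ≈ 0.980900
step 2 [1y] zero: DF = P = 4769/5000 ≈ 0.953800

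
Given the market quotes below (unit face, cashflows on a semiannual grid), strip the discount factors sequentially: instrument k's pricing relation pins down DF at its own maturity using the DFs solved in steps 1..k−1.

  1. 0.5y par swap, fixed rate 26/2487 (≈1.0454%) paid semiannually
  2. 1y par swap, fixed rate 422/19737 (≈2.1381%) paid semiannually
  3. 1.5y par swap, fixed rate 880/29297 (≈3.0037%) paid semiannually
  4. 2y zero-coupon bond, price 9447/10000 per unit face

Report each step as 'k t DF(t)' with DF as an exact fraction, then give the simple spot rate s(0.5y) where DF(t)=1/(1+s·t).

1 1/2 2487/2500
2 1 9789/10000
3 3/2 239/250
4 2 9447/10000
s(0.5y) = (1/(2487/2500) − 1)/(1/2) = 26/2487 ≈ 1.0454%

step 1 [0.5y] swap r/2=13/2487: DF=(1 − 13/2487·(0))/(1+13/2487) = 2487/2500 ≈ 0.994800
step 2 [1y] swap r/2=211/19737: DF=(1 − 211/19737·(0.994800))/(1+211/19737) = 9789/10000 ≈ 0.978900
step 3 [1.5y] swap r/2=440/29297: DF=(1 − 440/29297·(0.994800+0.978900))/(1+440/29297) = 239/250 ≈ 0.956000
step 4 [2y] zero: DF = P = 9447/10000 ≈ 0.944700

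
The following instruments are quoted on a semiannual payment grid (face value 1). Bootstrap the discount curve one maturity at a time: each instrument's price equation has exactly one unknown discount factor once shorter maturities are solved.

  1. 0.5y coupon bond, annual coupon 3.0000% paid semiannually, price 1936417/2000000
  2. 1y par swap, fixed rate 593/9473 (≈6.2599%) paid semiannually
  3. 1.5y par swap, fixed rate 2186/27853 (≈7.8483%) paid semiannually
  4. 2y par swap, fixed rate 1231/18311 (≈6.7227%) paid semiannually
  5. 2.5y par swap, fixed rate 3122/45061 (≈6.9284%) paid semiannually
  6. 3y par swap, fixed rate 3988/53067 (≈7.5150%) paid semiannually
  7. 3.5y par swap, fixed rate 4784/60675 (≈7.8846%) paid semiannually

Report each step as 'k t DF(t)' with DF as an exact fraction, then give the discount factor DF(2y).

1 1/2 9539/10000
2 1 9407/10000
3 3/2 8907/10000
4 2 8769/10000
5 5/2 8439/10000
6 3 4003/5000
7 7/2 951/1250
DF(2y) = 8769/10000 ≈ 0.876900

step 1 [0.5y] bond c/2=3/200: DF=(1936417/2000000 − 3/200·(0))/(1+3/200) = 9539/10000 ≈ 0.953900
step 2 [1y] swap r/2=593/18946: DF=(1 − 593/18946·(0.953900))/(1+593/18946) = 9407/10000 ≈ 0.940700
step 3 [1.5y] swap r/2=1093/27853: DF=(1 − 1093/27853·(0.953900+0.940700))/(1+1093/27853) = 8907/10000 ≈ 0.890700
step 4 [2y] swap r/2=1231/36622: DF=(1 − 1231/36622·(0.953900+0.940700+0.890700))/(1+1231/36622) = 8769/10000 ≈ 0.876900
step 5 [2.5y] swap r/2=1561/45061: DF=(1 − 1561/45061·(0.953900+0.940700+0.890700+0.876900))/(1+1561/45061) = 8439/10000 ≈ 0.843900
step 6 [3y] swap r/2=1994/53067: DF=(1 − 1994/53067·(0.953900+0.940700+0.890700+0.876900+0.843900))/(1+1994/53067) = 4003/5000 ≈ 0.800600
step 7 [3.5y] swap r/2=2392/60675: DF=(1 − 2392/60675·(0.953900+0.940700+0.890700+0.876900+0.843900+0.800600))/(1+2392/60675) = 951/1250 ≈ 0.760800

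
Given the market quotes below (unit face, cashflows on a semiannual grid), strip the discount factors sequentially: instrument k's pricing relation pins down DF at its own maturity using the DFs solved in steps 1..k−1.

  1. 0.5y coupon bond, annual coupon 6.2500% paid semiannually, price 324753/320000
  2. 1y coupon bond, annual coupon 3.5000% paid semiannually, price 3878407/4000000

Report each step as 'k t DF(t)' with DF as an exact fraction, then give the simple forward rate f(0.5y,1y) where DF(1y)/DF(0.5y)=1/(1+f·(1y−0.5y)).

1 1/2 9841/10000
2 1 117/125
f(0.5y,1y) = ((9841/10000)/(117/125) − 1)/(1/2) = 37/360 ≈ 10.2778%

step 1 [0.5y] bond c/2=1/32: DF=(324753/320000 − 1/32·(0))/(1+1/32) = 9841/10000 ≈ 0.984100
step 2 [1y] bond c/2=7/400: DF=(3878407/4000000 − 7/400·(0.984100))/(1+7/400) = 117/125 ≈ 0.936000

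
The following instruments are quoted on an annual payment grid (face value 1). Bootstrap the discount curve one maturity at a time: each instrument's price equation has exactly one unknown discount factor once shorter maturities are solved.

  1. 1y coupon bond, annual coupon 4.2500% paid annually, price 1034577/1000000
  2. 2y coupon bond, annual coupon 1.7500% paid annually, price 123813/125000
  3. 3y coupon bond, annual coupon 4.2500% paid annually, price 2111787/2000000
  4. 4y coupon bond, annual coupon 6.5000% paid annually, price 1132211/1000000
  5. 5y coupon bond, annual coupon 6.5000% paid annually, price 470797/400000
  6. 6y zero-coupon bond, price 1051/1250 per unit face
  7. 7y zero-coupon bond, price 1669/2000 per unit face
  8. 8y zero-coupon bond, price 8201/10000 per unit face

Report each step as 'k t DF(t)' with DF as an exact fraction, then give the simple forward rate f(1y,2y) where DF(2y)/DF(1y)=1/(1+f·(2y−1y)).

1 1 2481/2500
2 2 2391/2500
3 3 4667/5000
4 4 1109/1250
5 5 8751/10000
6 6 1051/1250
7 7 1669/2000
8 8 8201/10000
f(1y,2y) = ((2481/2500)/(2391/2500) − 1)/(1) = 30/797 ≈ 3.7641%

step 1 [1y] bond c/1=17/400: DF=(1034577/1000000 − 17/400·(0))/(1+17/400) = 2481/2500 ≈ 0.992400
step 2 [2y] bond c/1=7/400: DF=(123813/125000 − 7/400·(0.992400))/(1+7/400) = 2391/2500 ≈ 0.956400
step 3 [3y] bond c/1=17/400: DF=(2111787/2000000 − 17/400·(0.992400+0.956400))/(1+17/400) = 4667/5000 ≈ 0.933400
step 4 [4y] bond c/1=13/200: DF=(1132211/1000000 − 13/200·(0.992400+0.956400+0.933400))/(1+13/200) = 1109/1250 ≈ 0.887200
step 5 [5y] bond c/1=13/200: DF=(470797/400000 − 13/200·(0.992400+0.956400+0.933400+0.887200))/(1+13/200) = 8751/10000 ≈ 0.875100
step 6 [6y] zero: DF = P = 1051/1250 ≈ 0.840800
step 7 [7y] zero: DF = P = 1669/2000 ≈ 0.834500
step 8 [8y] zero: DF = P = 8201/10000 ≈ 0.820100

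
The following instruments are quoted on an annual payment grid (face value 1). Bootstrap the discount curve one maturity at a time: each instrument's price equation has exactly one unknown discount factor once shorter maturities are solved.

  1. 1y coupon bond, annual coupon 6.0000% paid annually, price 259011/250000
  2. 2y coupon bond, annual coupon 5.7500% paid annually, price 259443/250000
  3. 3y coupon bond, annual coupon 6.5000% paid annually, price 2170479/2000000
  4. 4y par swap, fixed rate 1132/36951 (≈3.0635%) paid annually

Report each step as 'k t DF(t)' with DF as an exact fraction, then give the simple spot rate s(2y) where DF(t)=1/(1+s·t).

1 1 4887/5000
2 2 4641/5000
3 3 9027/10000
4 4 2217/2500
s(2y) = (1/(4641/5000) − 1)/(2) = 359/9282 ≈ 3.8677%

step 1 [1y] bond c/1=3/50: DF=(259011/250000 − 3/50·(0))/(1+3/50) = 4887/5000 ≈ 0.977400
step 2 [2y] bond c/1=23/400: DF=(259443/250000 − 23/400·(0.977400))/(1+23/400) = 4641/5000 ≈ 0.928200
step 3 [3y] bond c/1=13/200: DF=(2170479/2000000 − 13/200·(0.977400+0.928200))/(1+13/200) = 9027/10000 ≈ 0.902700
step 4 [4y] swap r/1=1132/36951: DF=(1 − 1132/36951·(0.977400+0.928200+0.902700))/(1+1132/36951) = 2217/2500 ≈ 0.886800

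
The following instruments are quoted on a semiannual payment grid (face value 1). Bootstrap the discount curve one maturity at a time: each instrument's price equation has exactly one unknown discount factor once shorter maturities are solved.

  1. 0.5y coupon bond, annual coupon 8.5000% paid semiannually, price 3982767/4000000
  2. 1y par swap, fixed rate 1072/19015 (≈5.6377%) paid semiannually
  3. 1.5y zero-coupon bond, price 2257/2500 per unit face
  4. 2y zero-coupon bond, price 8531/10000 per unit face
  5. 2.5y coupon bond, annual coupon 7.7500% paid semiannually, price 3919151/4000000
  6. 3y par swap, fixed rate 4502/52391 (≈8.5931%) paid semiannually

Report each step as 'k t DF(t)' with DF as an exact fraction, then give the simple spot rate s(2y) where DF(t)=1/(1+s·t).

step 1 [0.5y] bond c/2=17/400: DF=(3982767/4000000 − 17/400·(0))/(1+17/400) = 9551/10000 ≈ 0.955100
step 2 [1y] swap r/2=536/19015: DF=(1 − 536/19015·(0.955100))/(1+536/19015) = 1183/1250 ≈ 0.946400
step 3 [1.5y] zero: DF = P = 2257/2500 ≈ 0.902800
step 4 [2y] zero: DF = P = 8531/10000 ≈ 0.853100
step 5 [2.5y] bond c/2=31/800: DF=(3919151/4000000 − 31/800·(0.955100+0.946400+0.902800+0.853100))/(1+31/800) = 2017/2500 ≈ 0.806800
step 6 [3y] swap r/2=2251/52391: DF=(1 − 2251/52391·(0.955100+0.946400+0.902800+0.853100+0.806800))/(1+2251/52391) = 7749/10000 ≈ 0.774900

1 1/2 9551/10000
2 1 1183/1250
3 3/2 2257/2500
4 2 8531/10000
5 5/2 2017/2500
6 3 7749/10000
s(2y) = (1/(8531/10000) − 1)/(2) = 1469/17062 ≈ 8.6098%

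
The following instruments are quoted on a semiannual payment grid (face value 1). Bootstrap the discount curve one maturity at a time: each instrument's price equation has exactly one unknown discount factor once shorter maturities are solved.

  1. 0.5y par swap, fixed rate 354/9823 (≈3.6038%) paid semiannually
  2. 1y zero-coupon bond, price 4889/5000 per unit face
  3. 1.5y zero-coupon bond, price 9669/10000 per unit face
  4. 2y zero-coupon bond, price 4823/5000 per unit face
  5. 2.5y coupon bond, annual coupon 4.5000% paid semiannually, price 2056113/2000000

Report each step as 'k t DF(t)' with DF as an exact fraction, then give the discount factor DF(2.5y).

step 1 [0.5y] swap r/2=177/9823: DF=(1 − 177/9823·(0))/(1+177/9823) = 9823/10000 ≈ 0.982300
step 2 [1y] zero: DF = P = 4889/5000 ≈ 0.977800
step 3 [1.5y] zero: DF = P = 9669/10000 ≈ 0.966900
step 4 [2y] zero: DF = P = 4823/5000 ≈ 0.964600
step 5 [2.5y] bond c/2=9/400: DF=(2056113/2000000 − 9/400·(0.982300+0.977800+0.966900+0.964600))/(1+9/400) = 4599/5000 ≈ 0.919800

1 1/2 9823/10000
2 1 4889/5000
3 3/2 9669/10000
4 2 4823/5000
5 5/2 4599/5000
DF(2.5y) = 4599/5000 ≈ 0.919800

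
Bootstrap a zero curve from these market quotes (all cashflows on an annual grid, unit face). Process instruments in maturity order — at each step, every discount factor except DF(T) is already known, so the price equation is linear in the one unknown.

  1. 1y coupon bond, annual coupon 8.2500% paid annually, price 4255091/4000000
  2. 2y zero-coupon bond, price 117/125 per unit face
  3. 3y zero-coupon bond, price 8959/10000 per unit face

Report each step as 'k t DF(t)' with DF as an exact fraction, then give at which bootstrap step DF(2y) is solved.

step 1 [1y] bond c/1=33/400: DF=(4255091/4000000 − 33/400·(0))/(1+33/400) = 9827/10000 ≈ 0.982700
step 2 [2y] zero: DF = P = 117/125 ≈ 0.936000
step 3 [3y] zero: DF = P = 8959/10000 ≈ 0.895900

1 1 9827/10000
2 2 117/125
3 3 8959/10000
DF(2y) is solved at step 2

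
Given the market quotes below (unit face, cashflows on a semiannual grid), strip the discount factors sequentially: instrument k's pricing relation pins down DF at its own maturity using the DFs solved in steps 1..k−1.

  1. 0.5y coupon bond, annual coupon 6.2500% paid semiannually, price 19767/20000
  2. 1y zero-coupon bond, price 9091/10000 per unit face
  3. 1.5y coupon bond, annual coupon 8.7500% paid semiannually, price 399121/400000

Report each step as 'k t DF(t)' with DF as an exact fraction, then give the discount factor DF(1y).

step 1 [0.5y] bond c/2=1/32: DF=(19767/20000 − 1/32·(0))/(1+1/32) = 599/625 ≈ 0.958400
step 2 [1y] zero: DF = P = 9091/10000 ≈ 0.909100
step 3 [1.5y] bond c/2=7/160: DF=(399121/400000 − 7/160·(0.958400+0.909100))/(1+7/160) = 8777/10000 ≈ 0.877700

1 1/2 599/625
2 1 9091/10000
3 3/2 8777/10000
DF(1y) = 9091/10000 ≈ 0.909100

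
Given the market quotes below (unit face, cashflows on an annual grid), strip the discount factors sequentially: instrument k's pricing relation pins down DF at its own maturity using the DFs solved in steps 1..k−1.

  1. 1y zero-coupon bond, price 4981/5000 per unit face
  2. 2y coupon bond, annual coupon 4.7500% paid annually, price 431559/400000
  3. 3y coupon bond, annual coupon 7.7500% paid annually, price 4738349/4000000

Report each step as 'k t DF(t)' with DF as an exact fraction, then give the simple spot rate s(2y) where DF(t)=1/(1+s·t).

step 1 [1y] zero: DF = P = 4981/5000 ≈ 0.996200
step 2 [2y] bond c/1=19/400: DF=(431559/400000 − 19/400·(0.996200))/(1+19/400) = 1231/1250 ≈ 0.984800
step 3 [3y] bond c/1=31/400: DF=(4738349/4000000 − 31/400·(0.996200+0.984800))/(1+31/400) = 9569/10000 ≈ 0.956900

1 1 4981/5000
2 2 1231/1250
3 3 9569/10000
s(2y) = (1/(1231/1250) − 1)/(2) = 19/2462 ≈ 0.7717%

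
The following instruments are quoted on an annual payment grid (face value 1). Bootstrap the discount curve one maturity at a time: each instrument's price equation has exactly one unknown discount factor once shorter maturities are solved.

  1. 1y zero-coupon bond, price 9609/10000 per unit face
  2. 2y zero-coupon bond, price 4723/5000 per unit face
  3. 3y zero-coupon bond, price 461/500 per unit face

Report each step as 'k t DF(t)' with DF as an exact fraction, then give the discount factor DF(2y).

step 1 [1y] zero: DF = P = 9609/10000 ≈ 0.960900
step 2 [2y] zero: DF = P = 4723/5000 ≈ 0.944600
step 3 [3y] zero: DF = P = 461/500 ≈ 0.922000

1 1 9609/10000
2 2 4723/5000
3 3 461/500
DF(2y) = 4723/5000 ≈ 0.944600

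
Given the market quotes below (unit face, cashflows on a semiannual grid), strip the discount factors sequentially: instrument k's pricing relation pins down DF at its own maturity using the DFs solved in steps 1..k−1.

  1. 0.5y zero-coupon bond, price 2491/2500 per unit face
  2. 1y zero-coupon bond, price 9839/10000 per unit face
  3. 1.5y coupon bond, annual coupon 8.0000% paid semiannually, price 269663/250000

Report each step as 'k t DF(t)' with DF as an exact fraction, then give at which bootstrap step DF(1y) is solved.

step 1 [0.5y] zero: DF = P = 2491/2500 ≈ 0.996400
step 2 [1y] zero: DF = P = 9839/10000 ≈ 0.983900
step 3 [1.5y] bond c/2=1/25: DF=(269663/250000 − 1/25·(0.996400+0.983900))/(1+1/25) = 961/1000 ≈ 0.961000

1 1/2 2491/2500
2 1 9839/10000
3 3/2 961/1000
DF(1y) is solved at step 2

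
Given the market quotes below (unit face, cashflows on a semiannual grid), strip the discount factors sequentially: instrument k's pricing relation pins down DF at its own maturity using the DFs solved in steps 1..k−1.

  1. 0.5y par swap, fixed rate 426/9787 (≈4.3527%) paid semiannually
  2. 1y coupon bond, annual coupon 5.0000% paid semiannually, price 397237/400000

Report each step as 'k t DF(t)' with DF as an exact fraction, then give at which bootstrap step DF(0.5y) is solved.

step 1 [0.5y] swap r/2=213/9787: DF=(1 − 213/9787·(0))/(1+213/9787) = 9787/10000 ≈ 0.978700
step 2 [1y] bond c/2=1/40: DF=(397237/400000 − 1/40·(0.978700))/(1+1/40) = 189/200 ≈ 0.945000

1 1/2 9787/10000
2 1 189/200
DF(0.5y) is solved at step 1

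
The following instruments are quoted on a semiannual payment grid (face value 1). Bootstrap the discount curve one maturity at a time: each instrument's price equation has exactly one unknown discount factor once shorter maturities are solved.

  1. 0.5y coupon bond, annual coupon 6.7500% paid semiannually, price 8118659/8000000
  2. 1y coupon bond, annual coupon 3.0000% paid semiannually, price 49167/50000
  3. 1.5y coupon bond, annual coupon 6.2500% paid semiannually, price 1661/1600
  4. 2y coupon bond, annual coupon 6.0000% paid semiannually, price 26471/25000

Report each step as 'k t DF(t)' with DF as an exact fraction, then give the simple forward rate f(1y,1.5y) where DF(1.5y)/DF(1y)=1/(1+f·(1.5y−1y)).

step 1 [0.5y] bond c/2=27/800: DF=(8118659/8000000 − 27/800·(0))/(1+27/800) = 9817/10000 ≈ 0.981700
step 2 [1y] bond c/2=3/200: DF=(49167/50000 − 3/200·(0.981700))/(1+3/200) = 9543/10000 ≈ 0.954300
step 3 [1.5y] bond c/2=1/32: DF=(1661/1600 − 1/32·(0.981700+0.954300))/(1+1/32) = 237/250 ≈ 0.948000
step 4 [2y] bond c/2=3/100: DF=(26471/25000 − 3/100·(0.981700+0.954300+0.948000))/(1+3/100) = 118/125 ≈ 0.944000

1 1/2 9817/10000
2 1 9543/10000
3 3/2 237/250
4 2 118/125
f(1y,1.5y) = ((9543/10000)/(237/250) − 1)/(1/2) = 21/1580 ≈ 1.3291%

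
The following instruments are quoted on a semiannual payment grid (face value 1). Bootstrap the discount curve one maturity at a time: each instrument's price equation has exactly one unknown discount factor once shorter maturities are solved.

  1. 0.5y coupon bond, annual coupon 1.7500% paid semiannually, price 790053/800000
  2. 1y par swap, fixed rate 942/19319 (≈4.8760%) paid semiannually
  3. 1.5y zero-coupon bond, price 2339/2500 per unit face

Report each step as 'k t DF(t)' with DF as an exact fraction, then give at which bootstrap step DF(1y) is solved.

1 1/2 979/1000
2 1 9529/10000
3 3/2 2339/2500
DF(1y) is solved at step 2

step 1 [0.5y] bond c/2=7/800: DF=(790053/800000 − 7/800·(0))/(1+7/800) = 979/1000 ≈ 0.979000
step 2 [1y] swap r/2=471/19319: DF=(1 − 471/19319·(0.979000))/(1+471/19319) = 9529/10000 ≈ 0.952900
step 3 [1.5y] zero: DF = P = 2339/2500 ≈ 0.935600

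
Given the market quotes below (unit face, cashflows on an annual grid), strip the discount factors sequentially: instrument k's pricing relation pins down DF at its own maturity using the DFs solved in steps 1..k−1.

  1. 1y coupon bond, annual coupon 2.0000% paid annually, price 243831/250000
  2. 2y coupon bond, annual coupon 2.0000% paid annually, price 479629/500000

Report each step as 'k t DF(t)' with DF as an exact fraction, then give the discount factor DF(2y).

step 1 [1y] bond c/1=1/50: DF=(243831/250000 − 1/50·(0))/(1+1/50) = 4781/5000 ≈ 0.956200
step 2 [2y] bond c/1=1/50: DF=(479629/500000 − 1/50·(0.956200))/(1+1/50) = 9217/10000 ≈ 0.921700

1 1 4781/5000
2 2 9217/10000
DF(2y) = 9217/10000 ≈ 0.921700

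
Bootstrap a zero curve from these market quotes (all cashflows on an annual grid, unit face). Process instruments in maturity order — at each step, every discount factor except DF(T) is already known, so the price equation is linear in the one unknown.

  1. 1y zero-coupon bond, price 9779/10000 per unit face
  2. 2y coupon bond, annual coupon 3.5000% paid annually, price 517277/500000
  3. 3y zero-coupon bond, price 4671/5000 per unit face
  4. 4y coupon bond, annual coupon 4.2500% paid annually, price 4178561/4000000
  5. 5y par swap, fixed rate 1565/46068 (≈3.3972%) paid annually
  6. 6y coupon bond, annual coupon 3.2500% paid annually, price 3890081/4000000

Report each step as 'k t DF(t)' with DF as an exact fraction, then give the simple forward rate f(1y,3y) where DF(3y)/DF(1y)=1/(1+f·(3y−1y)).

1 1 9779/10000
2 2 1933/2000
3 3 4671/5000
4 4 8847/10000
5 5 1687/2000
6 6 7969/10000
f(1y,3y) = ((9779/10000)/(4671/5000) − 1)/(2) = 437/18684 ≈ 2.3389%

step 1 [1y] zero: DF = P = 9779/10000 ≈ 0.977900
step 2 [2y] bond c/1=7/200: DF=(517277/500000 − 7/200·(0.977900))/(1+7/200) = 1933/2000 ≈ 0.966500
step 3 [3y] zero: DF = P = 4671/5000 ≈ 0.934200
step 4 [4y] bond c/1=17/400: DF=(4178561/4000000 − 17/400·(0.977900+0.966500+0.934200))/(1+17/400) = 8847/10000 ≈ 0.884700
step 5 [5y] swap r/1=1565/46068: DF=(1 − 1565/46068·(0.977900+0.966500+0.934200+0.884700))/(1+1565/46068) = 1687/2000 ≈ 0.843500
step 6 [6y] bond c/1=13/400: DF=(3890081/4000000 − 13/400·(0.977900+0.966500+0.934200+0.884700+0.843500))/(1+13/400) = 7969/10000 ≈ 0.796900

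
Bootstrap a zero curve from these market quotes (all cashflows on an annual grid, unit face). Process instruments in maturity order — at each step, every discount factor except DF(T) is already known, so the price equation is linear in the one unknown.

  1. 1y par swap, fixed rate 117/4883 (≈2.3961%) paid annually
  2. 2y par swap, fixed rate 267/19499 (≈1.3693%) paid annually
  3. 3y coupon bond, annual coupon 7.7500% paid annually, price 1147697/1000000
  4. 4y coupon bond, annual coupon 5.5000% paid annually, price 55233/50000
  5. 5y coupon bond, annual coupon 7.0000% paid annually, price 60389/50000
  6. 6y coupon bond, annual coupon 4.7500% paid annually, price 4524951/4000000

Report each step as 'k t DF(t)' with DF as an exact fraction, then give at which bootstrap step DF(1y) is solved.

step 1 [1y] swap r/1=117/4883: DF=(1 − 117/4883·(0))/(1+117/4883) = 4883/5000 ≈ 0.976600
step 2 [2y] swap r/1=267/19499: DF=(1 − 267/19499·(0.976600))/(1+267/19499) = 9733/10000 ≈ 0.973300
step 3 [3y] bond c/1=31/400: DF=(1147697/1000000 − 31/400·(0.976600+0.973300))/(1+31/400) = 9249/10000 ≈ 0.924900
step 4 [4y] bond c/1=11/200: DF=(55233/50000 − 11/200·(0.976600+0.973300+0.924900))/(1+11/200) = 2243/2500 ≈ 0.897200
step 5 [5y] bond c/1=7/100: DF=(60389/50000 − 7/100·(0.976600+0.973300+0.924900+0.897200))/(1+7/100) = 441/500 ≈ 0.882000
step 6 [6y] bond c/1=19/400: DF=(4524951/4000000 − 19/400·(0.976600+0.973300+0.924900+0.897200+0.882000))/(1+19/400) = 8689/10000 ≈ 0.868900

1 1 4883/5000
2 2 9733/10000
3 3 9249/10000
4 4 2243/2500
5 5 441/500
6 6 8689/10000
DF(1y) is solved at step 1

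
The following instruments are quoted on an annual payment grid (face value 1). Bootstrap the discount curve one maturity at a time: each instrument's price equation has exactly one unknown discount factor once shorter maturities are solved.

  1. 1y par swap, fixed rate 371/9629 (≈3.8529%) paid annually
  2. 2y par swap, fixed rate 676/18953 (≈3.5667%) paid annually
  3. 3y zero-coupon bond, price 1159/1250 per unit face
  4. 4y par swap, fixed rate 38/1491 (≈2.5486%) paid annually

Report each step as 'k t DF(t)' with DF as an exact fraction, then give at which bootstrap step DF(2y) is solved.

step 1 [1y] swap r/1=371/9629: DF=(1 − 371/9629·(0))/(1+371/9629) = 9629/10000 ≈ 0.962900
step 2 [2y] swap r/1=676/18953: DF=(1 − 676/18953·(0.962900))/(1+676/18953) = 2331/2500 ≈ 0.932400
step 3 [3y] zero: DF = P = 1159/1250 ≈ 0.927200
step 4 [4y] swap r/1=38/1491: DF=(1 − 38/1491·(0.962900+0.932400+0.927200))/(1+38/1491) = 181/200 ≈ 0.905000

1 1 9629/10000
2 2 2331/2500
3 3 1159/1250
4 4 181/200
DF(2y) is solved at step 2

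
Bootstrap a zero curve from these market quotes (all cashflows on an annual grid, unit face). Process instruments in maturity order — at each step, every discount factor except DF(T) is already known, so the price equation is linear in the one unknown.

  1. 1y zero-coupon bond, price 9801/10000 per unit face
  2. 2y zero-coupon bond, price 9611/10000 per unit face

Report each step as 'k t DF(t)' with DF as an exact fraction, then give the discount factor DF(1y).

step 1 [1y] zero: DF = P = 9801/10000 ≈ 0.980100
step 2 [2y] zero: DF = P = 9611/10000 ≈ 0.961100

1 1 9801/10000
2 2 9611/10000
DF(1y) = 9801/10000 ≈ 0.980100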